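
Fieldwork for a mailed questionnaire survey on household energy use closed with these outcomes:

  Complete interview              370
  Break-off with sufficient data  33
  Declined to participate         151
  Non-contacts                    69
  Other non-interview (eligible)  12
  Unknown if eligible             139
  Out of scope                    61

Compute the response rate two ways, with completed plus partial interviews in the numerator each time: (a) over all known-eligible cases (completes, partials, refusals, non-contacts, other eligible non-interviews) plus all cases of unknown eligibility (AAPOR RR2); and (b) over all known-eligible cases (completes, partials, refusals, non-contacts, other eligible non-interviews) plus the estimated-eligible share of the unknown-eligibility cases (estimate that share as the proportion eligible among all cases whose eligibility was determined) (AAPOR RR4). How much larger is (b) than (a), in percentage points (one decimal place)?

Num → 370 + 33 = 403
Denominator → 370 + 33 + 151 + 69 + 12 + 139 = 774
RR2 = 403 / 774 = 0.5207
Known eligible → 370 + 33 + 151 + 69 + 12 = 635
e = 635 / (635 + 61) = 635 / 696 = 0.9124
Estimated eligible among unknowns → 0.9124 × 139 = 126.82
Denominator → 635 + 126.82 = 761.82
RR4 = 403 / 761.82 = 0.5290
Difference = 52.90 − 52.07 = 0.83 percentage points

0.8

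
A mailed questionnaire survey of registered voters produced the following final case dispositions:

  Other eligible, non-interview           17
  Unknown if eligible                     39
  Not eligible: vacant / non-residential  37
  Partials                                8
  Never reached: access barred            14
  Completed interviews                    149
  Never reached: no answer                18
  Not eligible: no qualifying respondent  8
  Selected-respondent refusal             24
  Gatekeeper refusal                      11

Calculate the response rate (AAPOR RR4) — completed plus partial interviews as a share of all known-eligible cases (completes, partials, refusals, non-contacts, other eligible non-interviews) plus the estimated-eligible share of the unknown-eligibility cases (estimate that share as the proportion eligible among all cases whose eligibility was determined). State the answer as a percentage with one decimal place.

Declined to participate = 11 + 24 = 35
No answer / not reached = 18 + 14 = 32
Not eligible = 8 + 37 = 45
Numerator = 149 + 8 = 157
Eligible (known) = 149 + 8 + 35 + 32 + 17 = 241
e = 241 / (241 + 45) = 241 / 286 = 0.8427
e × U = 0.8427 × 39 = 32.87
Denom = 241 + 32.87 = 273.87
RR4 = 157 / 273.87 = 0.5733

57.3%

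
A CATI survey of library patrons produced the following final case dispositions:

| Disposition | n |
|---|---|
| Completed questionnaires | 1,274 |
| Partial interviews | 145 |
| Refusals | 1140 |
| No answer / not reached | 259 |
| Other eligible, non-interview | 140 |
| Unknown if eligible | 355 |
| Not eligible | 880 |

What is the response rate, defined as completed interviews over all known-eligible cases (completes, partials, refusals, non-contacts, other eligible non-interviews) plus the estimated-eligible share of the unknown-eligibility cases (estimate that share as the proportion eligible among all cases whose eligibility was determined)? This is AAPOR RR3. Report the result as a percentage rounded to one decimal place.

39.4%

Numerator → 1274
Known eligible → 1274 + 145 + 1140 + 259 + 140 = 2958
e = 2958 / (2958 + 880) = 2958 / 3838 = 0.7707
e × U → 0.7707 × 355 = 273.60
Base → 2958 + 273.60 = 3231.60
RR3 = 1274 / 3231.60 = 0.3942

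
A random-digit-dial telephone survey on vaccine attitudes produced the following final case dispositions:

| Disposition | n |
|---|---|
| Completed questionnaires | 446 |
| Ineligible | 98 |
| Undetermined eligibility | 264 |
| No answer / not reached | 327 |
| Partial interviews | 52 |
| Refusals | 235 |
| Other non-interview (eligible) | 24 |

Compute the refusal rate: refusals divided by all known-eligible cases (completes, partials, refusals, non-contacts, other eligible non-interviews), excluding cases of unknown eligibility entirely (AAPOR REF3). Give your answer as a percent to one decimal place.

Top = 235
Base = 446 + 52 + 235 + 327 + 24 = 1084
REF3 = 235 / 1084 = 0.2168

21.7%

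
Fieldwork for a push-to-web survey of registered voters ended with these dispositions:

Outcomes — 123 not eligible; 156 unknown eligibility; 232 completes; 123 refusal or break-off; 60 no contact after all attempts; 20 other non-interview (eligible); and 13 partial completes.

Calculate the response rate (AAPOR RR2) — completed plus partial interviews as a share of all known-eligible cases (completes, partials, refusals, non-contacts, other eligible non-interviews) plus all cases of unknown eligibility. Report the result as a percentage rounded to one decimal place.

40.6%

Top = 232 + 13 = 245
Base = 232 + 13 + 123 + 60 + 20 + 156 = 604
RR2 = 245 / 604 = 0.4056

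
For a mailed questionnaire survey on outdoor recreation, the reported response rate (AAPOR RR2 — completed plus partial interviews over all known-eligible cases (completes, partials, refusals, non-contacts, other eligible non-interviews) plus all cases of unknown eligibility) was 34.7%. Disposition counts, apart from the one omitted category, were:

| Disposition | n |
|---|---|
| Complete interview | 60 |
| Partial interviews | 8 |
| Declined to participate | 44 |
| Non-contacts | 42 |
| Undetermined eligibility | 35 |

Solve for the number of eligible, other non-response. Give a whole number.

Top → 60 + 8 = 68
RR2 = 68 / D = 0.347
D = 68 / 0.347 = 196.0
Rest of base = 189
eligible, other non-response = 196.0 − 189 ≈ 7

7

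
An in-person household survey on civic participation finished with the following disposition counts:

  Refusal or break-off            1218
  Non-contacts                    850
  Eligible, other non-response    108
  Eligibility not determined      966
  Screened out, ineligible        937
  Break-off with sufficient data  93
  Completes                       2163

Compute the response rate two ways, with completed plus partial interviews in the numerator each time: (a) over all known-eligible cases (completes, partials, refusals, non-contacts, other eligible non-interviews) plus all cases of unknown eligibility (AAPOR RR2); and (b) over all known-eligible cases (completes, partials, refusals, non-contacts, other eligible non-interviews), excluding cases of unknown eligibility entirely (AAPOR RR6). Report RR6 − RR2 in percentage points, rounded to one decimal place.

9.1

Numerator = 2163 + 93 = 2256
Denom = 2163 + 93 + 1218 + 850 + 108 + 966 = 5398
RR2 = 2256 / 5398 = 0.4179
Denom = 2163 + 93 + 1218 + 850 + 108 = 4432
RR6 = 2256 / 4432 = 0.5090
Difference = 50.90 − 41.79 = 9.11 percentage points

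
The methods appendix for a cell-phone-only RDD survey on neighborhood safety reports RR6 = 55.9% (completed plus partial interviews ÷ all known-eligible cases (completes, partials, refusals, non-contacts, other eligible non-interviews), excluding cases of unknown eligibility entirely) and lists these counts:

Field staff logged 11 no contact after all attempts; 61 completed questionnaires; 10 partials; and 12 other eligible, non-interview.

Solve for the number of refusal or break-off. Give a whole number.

Numerator: 61 + 10 = 71
RR6 = 71 / D = 0.559
D = 71 / 0.559 = 127.0
Rest of base = 94
refusal or break-off = 127.0 − 94 ≈ 33

33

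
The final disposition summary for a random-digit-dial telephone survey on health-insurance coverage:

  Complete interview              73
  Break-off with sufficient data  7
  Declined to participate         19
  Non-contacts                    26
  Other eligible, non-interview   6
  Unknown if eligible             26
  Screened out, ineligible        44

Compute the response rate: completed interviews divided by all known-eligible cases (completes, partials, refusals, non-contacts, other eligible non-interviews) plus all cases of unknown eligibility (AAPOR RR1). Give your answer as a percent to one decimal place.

46.5%

Top → 73
Base → 73 + 7 + 19 + 26 + 6 + 26 = 157
RR1 = 73 / 157 = 0.4650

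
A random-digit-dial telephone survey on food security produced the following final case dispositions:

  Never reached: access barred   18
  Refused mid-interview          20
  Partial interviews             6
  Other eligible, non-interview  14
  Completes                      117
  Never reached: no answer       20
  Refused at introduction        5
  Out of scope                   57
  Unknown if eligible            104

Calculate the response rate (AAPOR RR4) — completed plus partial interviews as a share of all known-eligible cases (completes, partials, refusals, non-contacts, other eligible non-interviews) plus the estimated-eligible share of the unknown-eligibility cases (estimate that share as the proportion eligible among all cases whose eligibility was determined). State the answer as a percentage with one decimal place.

Refusal or break-off = 5 + 20 = 25
Non-contacts = 20 + 18 = 38
Top → 117 + 6 = 123
Eligible (known) → 117 + 6 + 25 + 38 + 14 = 200
e = 200 / (200 + 57) = 200 / 257 = 0.7782
Eligible share of unknowns → 0.7782 × 104 = 80.93
Denominator → 200 + 80.93 = 280.93
RR4 = 123 / 280.93 = 0.4378

43.8%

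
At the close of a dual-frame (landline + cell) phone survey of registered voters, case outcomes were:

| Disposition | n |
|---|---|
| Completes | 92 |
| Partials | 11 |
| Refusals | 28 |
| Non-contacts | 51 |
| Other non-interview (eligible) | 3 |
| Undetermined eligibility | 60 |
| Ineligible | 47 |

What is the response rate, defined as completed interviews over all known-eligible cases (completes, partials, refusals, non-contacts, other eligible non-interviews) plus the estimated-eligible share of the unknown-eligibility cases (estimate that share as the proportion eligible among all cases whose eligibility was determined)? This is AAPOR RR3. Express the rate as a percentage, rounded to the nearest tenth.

39.5%

Numerator: 92
Known eligible: 92 + 11 + 28 + 51 + 3 = 185
e = 185 / (185 + 47) = 185 / 232 = 0.7974
Estimated eligible among unknowns: 0.7974 × 60 = 47.84
Denom: 185 + 47.84 = 232.84
RR3 = 92 / 232.84 = 0.3951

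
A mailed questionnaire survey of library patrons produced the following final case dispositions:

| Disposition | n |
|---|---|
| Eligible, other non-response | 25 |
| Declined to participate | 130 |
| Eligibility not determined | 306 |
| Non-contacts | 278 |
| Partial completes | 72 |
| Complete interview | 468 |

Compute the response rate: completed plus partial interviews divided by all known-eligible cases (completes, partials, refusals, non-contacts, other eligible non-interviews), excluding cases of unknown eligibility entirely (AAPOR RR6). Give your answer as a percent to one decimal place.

55.5%

Numerator = 468 + 72 = 540
Denom = 468 + 72 + 130 + 278 + 25 = 973
RR6 = 540 / 973 = 0.5550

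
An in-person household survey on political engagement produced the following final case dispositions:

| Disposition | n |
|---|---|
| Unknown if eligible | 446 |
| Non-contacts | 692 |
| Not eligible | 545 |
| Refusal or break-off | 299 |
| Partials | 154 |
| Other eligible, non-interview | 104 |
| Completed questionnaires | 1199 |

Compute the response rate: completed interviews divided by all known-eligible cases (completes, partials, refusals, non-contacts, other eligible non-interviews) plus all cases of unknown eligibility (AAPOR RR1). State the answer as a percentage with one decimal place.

Numerator = 1199
Denom = 1199 + 154 + 299 + 692 + 104 + 446 = 2894
RR1 = 1199 / 2894 = 0.4143

41.4%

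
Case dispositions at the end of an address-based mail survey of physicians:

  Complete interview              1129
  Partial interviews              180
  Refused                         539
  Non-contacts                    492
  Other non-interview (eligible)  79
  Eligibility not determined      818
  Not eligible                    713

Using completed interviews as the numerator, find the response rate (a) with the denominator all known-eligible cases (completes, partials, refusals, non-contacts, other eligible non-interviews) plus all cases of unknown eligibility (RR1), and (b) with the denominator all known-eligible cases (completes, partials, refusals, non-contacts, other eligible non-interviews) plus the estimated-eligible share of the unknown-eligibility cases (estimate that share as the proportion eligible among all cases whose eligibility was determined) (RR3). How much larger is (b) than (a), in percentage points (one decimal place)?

Top: 1129
Denom: 1129 + 180 + 539 + 492 + 79 + 818 = 3237
RR1 = 1129 / 3237 = 0.3488
Eligible (known): 1129 + 180 + 539 + 492 + 79 = 2419
e = 2419 / (2419 + 713) = 2419 / 3132 = 0.7723
e × U: 0.7723 × 818 = 631.74
Denom: 2419 + 631.74 = 3050.74
RR3 = 1129 / 3050.74 = 0.3701
Difference = 37.01 − 34.88 = 2.13 percentage points

2.1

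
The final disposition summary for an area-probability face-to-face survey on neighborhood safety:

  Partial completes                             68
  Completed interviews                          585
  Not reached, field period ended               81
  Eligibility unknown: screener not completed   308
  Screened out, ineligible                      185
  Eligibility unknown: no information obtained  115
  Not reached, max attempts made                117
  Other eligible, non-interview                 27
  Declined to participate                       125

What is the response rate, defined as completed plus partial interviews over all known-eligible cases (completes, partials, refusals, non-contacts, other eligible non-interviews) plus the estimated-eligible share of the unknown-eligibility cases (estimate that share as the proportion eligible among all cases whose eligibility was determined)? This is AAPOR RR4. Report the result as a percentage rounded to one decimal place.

Never reached = 81 + 117 = 198
Unknown eligibility = 308 + 115 = 423
Top → 585 + 68 = 653
Known eligible → 585 + 68 + 125 + 198 + 27 = 1003
e = 1003 / (1003 + 185) = 1003 / 1188 = 0.8443
Estimated eligible among unknowns → 0.8443 × 423 = 357.14
Denom → 1003 + 357.14 = 1360.14
RR4 = 653 / 1360.14 = 0.4801

48.0%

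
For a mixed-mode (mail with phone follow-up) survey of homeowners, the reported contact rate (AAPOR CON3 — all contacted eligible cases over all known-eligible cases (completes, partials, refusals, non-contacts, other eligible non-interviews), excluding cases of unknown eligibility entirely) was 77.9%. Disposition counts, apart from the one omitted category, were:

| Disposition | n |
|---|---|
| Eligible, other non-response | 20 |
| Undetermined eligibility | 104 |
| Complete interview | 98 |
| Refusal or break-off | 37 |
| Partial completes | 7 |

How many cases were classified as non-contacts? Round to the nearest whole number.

46

Numerator: 98 + 7 + 37 + 20 = 162
CON3 = 162 / D = 0.779
D = 162 / 0.779 = 208.0
Other denominator terms total 162
non-contacts = 208.0 − 162 ≈ 46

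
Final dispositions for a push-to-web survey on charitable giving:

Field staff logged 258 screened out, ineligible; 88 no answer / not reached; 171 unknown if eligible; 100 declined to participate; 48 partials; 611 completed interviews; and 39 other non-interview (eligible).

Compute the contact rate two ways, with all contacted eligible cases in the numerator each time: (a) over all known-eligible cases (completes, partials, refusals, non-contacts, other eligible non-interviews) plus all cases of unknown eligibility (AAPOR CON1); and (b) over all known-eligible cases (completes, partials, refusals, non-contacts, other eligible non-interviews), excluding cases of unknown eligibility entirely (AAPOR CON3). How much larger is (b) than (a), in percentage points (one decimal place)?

Top = 611 + 48 + 100 + 39 = 798
Base = 611 + 48 + 100 + 88 + 39 + 171 = 1057
CON1 = 798 / 1057 = 0.7550
Base = 611 + 48 + 100 + 88 + 39 = 886
CON3 = 798 / 886 = 0.9007
Difference = 90.07 − 75.50 = 14.57 percentage points

14.6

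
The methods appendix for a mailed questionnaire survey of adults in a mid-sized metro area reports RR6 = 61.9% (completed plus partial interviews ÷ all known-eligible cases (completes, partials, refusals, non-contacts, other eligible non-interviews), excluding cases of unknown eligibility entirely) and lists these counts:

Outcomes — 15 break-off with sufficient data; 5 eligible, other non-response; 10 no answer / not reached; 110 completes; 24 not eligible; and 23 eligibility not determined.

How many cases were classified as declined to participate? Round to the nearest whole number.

Numerator: 110 + 15 = 125
RR6 = 125 / D = 0.619
D = 125 / 0.619 = 201.9
Rest of base = 140
declined to participate = 201.9 − 140 ≈ 62

62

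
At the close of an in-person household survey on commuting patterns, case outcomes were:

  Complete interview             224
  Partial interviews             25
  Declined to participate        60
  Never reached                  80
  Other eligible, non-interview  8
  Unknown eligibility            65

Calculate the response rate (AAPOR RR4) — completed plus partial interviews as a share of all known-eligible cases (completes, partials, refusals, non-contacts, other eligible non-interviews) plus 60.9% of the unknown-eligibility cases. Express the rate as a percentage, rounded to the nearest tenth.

57.0%

Num → 224 + 25 = 249
Eligible (known) → 224 + 25 + 60 + 80 + 8 = 397
Eligible share of unknowns → 0.6090 × 65 = 39.59
Base → 397 + 39.59 = 436.59
RR4 = 249 / 436.59 = 0.5703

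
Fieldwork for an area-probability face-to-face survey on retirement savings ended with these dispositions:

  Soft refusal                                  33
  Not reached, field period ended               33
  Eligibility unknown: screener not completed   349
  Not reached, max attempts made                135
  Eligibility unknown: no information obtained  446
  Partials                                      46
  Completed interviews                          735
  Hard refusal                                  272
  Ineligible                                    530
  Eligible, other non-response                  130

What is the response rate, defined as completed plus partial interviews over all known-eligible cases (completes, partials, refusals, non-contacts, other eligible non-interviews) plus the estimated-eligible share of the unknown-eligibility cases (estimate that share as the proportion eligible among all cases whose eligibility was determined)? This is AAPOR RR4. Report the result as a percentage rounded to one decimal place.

39.9%

Refusal or break-off = 272 + 33 = 305
No answer / not reached = 33 + 135 = 168
Unknown if eligible = 349 + 446 = 795
Numerator = 735 + 46 = 781
Eligible (known) = 735 + 46 + 305 + 168 + 130 = 1384
e = 1384 / (1384 + 530) = 1384 / 1914 = 0.7231
Estimated eligible among unknowns = 0.7231 × 795 = 574.86
Base = 1384 + 574.86 = 1958.86
RR4 = 781 / 1958.86 = 0.3987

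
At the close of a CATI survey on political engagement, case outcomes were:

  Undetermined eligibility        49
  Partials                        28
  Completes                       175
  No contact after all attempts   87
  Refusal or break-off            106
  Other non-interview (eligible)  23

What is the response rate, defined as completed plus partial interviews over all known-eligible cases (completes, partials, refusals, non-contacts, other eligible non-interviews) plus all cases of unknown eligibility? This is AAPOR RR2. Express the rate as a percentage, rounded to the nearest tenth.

43.4%

Top = 175 + 28 = 203
Denom = 175 + 28 + 106 + 87 + 23 + 49 = 468
RR2 = 203 / 468 = 0.4338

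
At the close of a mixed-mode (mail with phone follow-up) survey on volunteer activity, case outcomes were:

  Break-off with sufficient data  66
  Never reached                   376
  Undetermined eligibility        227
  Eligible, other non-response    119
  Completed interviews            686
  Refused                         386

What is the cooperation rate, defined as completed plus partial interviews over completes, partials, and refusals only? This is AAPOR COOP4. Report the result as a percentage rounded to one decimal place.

Num = 686 + 66 = 752
Base = 686 + 66 + 386 = 1138
COOP4 = 752 / 1138 = 0.6608

66.1%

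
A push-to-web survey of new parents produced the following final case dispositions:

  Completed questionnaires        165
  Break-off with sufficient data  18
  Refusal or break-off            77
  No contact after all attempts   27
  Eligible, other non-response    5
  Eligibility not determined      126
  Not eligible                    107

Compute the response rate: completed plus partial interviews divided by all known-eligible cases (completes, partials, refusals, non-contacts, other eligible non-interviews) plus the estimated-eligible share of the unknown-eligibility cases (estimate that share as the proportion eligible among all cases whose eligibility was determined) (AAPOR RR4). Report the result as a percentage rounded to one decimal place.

Top = 165 + 18 = 183
Known eligible = 165 + 18 + 77 + 27 + 5 = 292
e = 292 / (292 + 107) = 292 / 399 = 0.7318
e × U = 0.7318 × 126 = 92.21
Denominator = 292 + 92.21 = 384.21
RR4 = 183 / 384.21 = 0.4763

47.6%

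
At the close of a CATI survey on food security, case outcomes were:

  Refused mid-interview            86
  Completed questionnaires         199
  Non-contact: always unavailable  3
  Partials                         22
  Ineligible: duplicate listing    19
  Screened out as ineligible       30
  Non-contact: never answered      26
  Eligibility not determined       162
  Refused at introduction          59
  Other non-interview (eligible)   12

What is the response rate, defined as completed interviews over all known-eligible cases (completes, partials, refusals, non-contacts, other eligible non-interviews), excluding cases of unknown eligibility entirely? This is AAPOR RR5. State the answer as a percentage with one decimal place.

48.9%

Refusals = 59 + 86 = 145
Never reached = 26 + 3 = 29
Not eligible = 30 + 19 = 49
Numerator → 199
Base → 199 + 22 + 145 + 29 + 12 = 407
RR5 = 199 / 407 = 0.4889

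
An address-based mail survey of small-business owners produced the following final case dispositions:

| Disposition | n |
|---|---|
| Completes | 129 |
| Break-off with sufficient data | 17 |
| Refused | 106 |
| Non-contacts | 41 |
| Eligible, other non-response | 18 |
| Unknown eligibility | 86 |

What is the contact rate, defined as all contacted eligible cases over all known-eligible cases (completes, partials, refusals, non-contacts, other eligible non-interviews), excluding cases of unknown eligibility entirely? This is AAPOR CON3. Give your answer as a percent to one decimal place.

Numerator → 129 + 17 + 106 + 18 = 270
Base → 129 + 17 + 106 + 41 + 18 = 311
CON3 = 270 / 311 = 0.8682

86.8%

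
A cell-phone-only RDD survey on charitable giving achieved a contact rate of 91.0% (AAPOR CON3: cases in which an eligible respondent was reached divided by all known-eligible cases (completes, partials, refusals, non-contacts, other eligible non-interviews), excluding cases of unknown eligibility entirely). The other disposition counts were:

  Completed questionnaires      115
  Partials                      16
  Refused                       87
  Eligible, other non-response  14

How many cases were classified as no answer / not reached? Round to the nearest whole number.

Numerator → 115 + 16 + 87 + 14 = 232
CON3 = 232 / D = 0.910
D = 232 / 0.910 = 254.9
Other denominator terms total 232
no answer / not reached = 254.9 − 232 ≈ 23

23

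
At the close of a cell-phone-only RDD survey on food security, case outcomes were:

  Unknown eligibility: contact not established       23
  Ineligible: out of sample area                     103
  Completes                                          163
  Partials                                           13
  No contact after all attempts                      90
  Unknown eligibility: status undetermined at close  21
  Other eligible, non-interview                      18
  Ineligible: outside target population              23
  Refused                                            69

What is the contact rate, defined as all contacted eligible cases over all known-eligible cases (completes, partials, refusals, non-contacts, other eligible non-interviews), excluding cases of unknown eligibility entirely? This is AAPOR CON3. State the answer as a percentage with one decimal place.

74.5%

Unknown eligibility = 23 + 21 = 44
Screened out, ineligible = 23 + 103 = 126
Top = 163 + 13 + 69 + 18 = 263
Denom = 163 + 13 + 69 + 90 + 18 = 353
CON3 = 263 / 353 = 0.7450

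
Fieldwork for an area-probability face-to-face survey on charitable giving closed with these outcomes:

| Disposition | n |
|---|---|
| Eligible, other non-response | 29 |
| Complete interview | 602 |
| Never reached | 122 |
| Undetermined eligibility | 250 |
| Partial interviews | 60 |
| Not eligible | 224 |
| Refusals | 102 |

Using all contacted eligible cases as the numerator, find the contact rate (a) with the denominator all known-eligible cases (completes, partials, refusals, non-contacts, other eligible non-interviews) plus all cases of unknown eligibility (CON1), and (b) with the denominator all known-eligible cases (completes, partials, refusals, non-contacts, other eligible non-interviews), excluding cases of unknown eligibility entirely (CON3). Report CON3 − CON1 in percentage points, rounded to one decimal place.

Numerator → 602 + 60 + 102 + 29 = 793
Base → 602 + 60 + 102 + 122 + 29 + 250 = 1165
CON1 = 793 / 1165 = 0.6807
Base → 602 + 60 + 102 + 122 + 29 = 915
CON3 = 793 / 915 = 0.8667
Difference = 86.67 − 68.07 = 18.60 percentage points

18.6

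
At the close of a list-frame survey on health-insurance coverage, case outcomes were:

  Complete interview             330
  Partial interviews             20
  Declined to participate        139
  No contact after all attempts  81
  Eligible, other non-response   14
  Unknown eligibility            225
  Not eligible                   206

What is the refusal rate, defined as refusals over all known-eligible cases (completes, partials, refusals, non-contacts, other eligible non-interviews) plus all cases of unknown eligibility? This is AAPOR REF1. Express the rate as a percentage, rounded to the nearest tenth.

Numerator = 139
Denom = 330 + 20 + 139 + 81 + 14 + 225 = 809
REF1 = 139 / 809 = 0.1718

17.2%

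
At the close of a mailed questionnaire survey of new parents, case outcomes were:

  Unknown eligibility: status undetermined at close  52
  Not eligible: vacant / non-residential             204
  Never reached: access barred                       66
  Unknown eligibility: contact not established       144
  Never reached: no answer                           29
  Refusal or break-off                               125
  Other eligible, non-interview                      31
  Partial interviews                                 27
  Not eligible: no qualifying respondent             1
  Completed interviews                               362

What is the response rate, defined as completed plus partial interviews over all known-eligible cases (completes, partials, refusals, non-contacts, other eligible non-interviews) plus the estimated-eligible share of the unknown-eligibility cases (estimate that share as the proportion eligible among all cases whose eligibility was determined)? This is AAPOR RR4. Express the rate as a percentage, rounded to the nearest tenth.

Never reached = 29 + 66 = 95
Eligibility not determined = 144 + 52 = 196
Not eligible = 1 + 204 = 205
Top = 362 + 27 = 389
Eligible (known) = 362 + 27 + 125 + 95 + 31 = 640
e = 640 / (640 + 205) = 640 / 845 = 0.7574
Estimated eligible among unknowns = 0.7574 × 196 = 148.45
Denominator = 640 + 148.45 = 788.45
RR4 = 389 / 788.45 = 0.4934

49.3%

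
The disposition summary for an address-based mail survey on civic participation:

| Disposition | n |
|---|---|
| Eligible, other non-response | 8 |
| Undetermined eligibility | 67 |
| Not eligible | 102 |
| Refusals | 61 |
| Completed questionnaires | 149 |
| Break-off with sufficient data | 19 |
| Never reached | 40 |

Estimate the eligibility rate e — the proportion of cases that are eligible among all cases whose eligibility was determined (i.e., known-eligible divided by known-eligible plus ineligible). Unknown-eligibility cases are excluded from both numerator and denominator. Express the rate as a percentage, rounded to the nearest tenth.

73.1%

Determined eligible: 149 + 19 + 61 + 40 + 8 = 277
e = 277 / (277 + 102) = 277 / 379 = 0.7309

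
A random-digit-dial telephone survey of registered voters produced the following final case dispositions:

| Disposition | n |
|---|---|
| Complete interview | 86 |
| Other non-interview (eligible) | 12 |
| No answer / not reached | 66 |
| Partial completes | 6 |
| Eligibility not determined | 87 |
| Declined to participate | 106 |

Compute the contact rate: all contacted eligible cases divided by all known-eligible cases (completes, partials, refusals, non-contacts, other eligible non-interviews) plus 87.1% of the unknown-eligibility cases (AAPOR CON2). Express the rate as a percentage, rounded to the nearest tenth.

59.7%

Numerator → 86 + 6 + 106 + 12 = 210
Eligible (known) → 86 + 6 + 106 + 66 + 12 = 276
e × U → 0.8710 × 87 = 75.78
Base → 276 + 75.78 = 351.78
CON2 = 210 / 351.78 = 0.5970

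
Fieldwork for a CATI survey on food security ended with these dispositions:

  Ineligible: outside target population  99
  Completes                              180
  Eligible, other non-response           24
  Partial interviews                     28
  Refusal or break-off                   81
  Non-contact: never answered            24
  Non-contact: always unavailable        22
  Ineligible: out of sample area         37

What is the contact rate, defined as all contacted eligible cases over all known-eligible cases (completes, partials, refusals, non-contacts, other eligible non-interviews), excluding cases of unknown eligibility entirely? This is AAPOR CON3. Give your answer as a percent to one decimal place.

No answer / not reached = 24 + 22 = 46
Not eligible = 99 + 37 = 136
Numerator = 180 + 28 + 81 + 24 = 313
Base = 180 + 28 + 81 + 46 + 24 = 359
CON3 = 313 / 359 = 0.8719

87.2%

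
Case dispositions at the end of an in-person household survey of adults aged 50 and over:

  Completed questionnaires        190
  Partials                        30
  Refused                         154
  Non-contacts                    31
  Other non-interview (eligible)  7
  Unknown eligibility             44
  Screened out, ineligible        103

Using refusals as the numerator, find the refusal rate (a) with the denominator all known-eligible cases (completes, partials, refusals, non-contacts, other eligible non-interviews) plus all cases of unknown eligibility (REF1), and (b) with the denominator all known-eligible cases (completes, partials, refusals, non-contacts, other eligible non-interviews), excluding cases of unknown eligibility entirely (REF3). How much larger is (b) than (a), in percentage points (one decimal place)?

3.6

Top → 154
Base → 190 + 30 + 154 + 31 + 7 + 44 = 456
REF1 = 154 / 456 = 0.3377
Base → 190 + 30 + 154 + 31 + 7 = 412
REF3 = 154 / 412 = 0.3738
Difference = 37.38 − 33.77 = 3.61 percentage points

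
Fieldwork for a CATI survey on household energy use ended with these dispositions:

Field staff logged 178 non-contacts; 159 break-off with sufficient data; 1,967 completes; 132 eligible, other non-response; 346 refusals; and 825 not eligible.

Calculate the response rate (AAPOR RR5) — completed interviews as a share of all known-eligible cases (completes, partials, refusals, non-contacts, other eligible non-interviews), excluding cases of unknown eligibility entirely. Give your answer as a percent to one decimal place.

Num = 1967
Base = 1967 + 159 + 346 + 178 + 132 = 2782
RR5 = 1967 / 2782 = 0.7070

70.7%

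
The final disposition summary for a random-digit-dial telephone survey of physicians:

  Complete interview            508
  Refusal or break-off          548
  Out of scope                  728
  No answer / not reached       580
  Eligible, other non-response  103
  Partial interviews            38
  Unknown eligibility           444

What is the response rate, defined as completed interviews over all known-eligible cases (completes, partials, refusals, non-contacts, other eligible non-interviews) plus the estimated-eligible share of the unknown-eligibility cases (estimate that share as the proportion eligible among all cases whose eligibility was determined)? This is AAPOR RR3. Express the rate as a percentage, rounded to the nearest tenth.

24.3%

Num = 508
Determined eligible = 508 + 38 + 548 + 580 + 103 = 1777
e = 1777 / (1777 + 728) = 1777 / 2505 = 0.7094
Estimated eligible among unknowns = 0.7094 × 444 = 314.97
Base = 1777 + 314.97 = 2091.97
RR3 = 508 / 2091.97 = 0.2428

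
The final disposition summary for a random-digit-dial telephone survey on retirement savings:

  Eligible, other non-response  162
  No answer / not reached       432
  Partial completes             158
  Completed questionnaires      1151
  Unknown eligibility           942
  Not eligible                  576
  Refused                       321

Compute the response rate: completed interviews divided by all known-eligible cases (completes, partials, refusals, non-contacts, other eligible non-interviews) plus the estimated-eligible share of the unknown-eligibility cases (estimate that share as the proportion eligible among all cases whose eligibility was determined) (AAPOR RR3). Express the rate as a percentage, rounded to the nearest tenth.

38.7%

Top: 1151
Determined eligible: 1151 + 158 + 321 + 432 + 162 = 2224
e = 2224 / (2224 + 576) = 2224 / 2800 = 0.7943
Eligible share of unknowns: 0.7943 × 942 = 748.23
Denominator: 2224 + 748.23 = 2972.23
RR3 = 1151 / 2972.23 = 0.3873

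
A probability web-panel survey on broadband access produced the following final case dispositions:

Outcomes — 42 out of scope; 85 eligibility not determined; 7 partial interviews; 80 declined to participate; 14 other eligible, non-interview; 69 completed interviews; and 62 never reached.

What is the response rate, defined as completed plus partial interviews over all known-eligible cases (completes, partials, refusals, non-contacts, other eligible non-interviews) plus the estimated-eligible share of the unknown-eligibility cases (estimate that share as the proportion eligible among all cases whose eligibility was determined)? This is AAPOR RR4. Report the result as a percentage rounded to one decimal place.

Numerator: 69 + 7 = 76
Known eligible: 69 + 7 + 80 + 62 + 14 = 232
e = 232 / (232 + 42) = 232 / 274 = 0.8467
Eligible share of unknowns: 0.8467 × 85 = 71.97
Base: 232 + 71.97 = 303.97
RR4 = 76 / 303.97 = 0.2500

25.0%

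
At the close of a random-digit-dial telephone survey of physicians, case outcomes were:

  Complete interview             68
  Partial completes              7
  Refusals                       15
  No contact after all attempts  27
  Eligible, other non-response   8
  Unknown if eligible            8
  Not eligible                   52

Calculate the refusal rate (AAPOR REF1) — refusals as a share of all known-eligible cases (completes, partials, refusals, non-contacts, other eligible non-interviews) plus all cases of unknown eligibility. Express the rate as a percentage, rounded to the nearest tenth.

11.3%

Num = 15
Denominator = 68 + 7 + 15 + 27 + 8 + 8 = 133
REF1 = 15 / 133 = 0.1128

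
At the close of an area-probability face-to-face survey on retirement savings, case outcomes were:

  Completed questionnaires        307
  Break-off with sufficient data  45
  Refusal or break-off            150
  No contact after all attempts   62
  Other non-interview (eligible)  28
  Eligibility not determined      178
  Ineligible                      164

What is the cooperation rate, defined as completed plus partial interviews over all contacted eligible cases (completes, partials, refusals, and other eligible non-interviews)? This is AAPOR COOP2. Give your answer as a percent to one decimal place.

Top: 307 + 45 = 352
Denominator: 307 + 45 + 150 + 28 = 530
COOP2 = 352 / 530 = 0.6642

66.4%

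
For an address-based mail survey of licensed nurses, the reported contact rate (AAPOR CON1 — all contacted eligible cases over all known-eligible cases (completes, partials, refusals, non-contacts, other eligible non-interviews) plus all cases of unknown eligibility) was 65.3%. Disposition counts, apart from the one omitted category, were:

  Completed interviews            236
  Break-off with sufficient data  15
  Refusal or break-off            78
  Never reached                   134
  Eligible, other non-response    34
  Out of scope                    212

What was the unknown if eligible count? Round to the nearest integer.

Top: 236 + 15 + 78 + 34 = 363
CON1 = 363 / D = 0.653
D = 363 / 0.653 = 555.9
Rest of base = 497
unknown if eligible = 555.9 − 497 ≈ 59

59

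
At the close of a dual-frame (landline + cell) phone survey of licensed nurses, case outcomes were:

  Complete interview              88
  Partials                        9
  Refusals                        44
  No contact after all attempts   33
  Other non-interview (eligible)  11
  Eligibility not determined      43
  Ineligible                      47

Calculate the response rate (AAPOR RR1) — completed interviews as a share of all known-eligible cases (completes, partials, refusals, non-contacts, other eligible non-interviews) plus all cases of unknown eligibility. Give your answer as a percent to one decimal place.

Num → 88
Denom → 88 + 9 + 44 + 33 + 11 + 43 = 228
RR1 = 88 / 228 = 0.3860

38.6%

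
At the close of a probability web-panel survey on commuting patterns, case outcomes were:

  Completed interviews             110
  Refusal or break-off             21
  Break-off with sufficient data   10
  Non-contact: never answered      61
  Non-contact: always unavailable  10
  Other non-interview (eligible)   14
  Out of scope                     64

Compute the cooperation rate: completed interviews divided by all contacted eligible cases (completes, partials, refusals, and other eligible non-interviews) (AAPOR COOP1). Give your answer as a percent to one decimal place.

71.0%

Never reached = 61 + 10 = 71
Numerator = 110
Denominator = 110 + 10 + 21 + 14 = 155
COOP1 = 110 / 155 = 0.7097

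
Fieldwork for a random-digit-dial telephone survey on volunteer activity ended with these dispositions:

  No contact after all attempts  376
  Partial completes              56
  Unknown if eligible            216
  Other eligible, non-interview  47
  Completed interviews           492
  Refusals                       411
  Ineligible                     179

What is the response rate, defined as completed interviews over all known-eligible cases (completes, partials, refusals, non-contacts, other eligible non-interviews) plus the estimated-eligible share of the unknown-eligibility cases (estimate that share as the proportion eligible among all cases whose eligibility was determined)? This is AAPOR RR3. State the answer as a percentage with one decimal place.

Num → 492
Eligible (known) → 492 + 56 + 411 + 376 + 47 = 1382
e = 1382 / (1382 + 179) = 1382 / 1561 = 0.8853
Estimated eligible among unknowns → 0.8853 × 216 = 191.22
Denominator → 1382 + 191.22 = 1573.22
RR3 = 492 / 1573.22 = 0.3127

31.3%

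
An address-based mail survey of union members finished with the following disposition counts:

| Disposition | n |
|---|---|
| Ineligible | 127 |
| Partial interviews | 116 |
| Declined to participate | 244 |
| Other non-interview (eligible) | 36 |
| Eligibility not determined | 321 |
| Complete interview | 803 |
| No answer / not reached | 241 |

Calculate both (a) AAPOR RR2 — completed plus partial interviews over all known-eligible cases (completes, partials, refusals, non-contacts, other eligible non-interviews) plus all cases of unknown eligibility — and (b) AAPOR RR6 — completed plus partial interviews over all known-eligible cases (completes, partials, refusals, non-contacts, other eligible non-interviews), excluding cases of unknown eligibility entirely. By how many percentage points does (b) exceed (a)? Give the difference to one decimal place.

11.6

Num = 803 + 116 = 919
Denominator = 803 + 116 + 244 + 241 + 36 + 321 = 1761
RR2 = 919 / 1761 = 0.5219
Denominator = 803 + 116 + 244 + 241 + 36 = 1440
RR6 = 919 / 1440 = 0.6382
Difference = 63.82 − 52.19 = 11.63 percentage points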